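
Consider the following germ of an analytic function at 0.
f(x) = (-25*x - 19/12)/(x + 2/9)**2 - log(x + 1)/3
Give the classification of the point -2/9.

The point is a pole of order 2.

The denominator factor x + 2/9 vanishes at -2/9 and appears to the power 2; the numerator there equals 143/36, nonzero, and no other factor vanishes.
The branch terms are analytic at this point.
Hence a pole whose order is the multiplicity, 2.


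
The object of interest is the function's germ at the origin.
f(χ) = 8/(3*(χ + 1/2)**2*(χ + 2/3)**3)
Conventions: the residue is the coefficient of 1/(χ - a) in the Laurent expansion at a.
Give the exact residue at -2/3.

At the order-3 pole -2/3 set g(χ) = (χ - (-2/3))^3*f(χ) = 8/(3*(χ + 1/2)**2).
Order-3 pole: residue = g''(a)/2; g''(-2/3) = 20736, so the residue is 10368.

The residue is 10368.


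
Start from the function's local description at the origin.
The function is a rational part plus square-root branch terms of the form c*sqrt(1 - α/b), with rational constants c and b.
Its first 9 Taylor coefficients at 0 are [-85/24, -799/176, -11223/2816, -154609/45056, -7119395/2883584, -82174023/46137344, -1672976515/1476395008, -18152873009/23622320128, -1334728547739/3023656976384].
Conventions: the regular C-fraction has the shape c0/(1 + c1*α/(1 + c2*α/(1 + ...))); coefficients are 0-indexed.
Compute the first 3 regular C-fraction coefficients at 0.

Taylor coefficients (read off): a_0 = -85/24, a_1 = -799/176, a_2 = -11223/2816.
c0 = a_0 = -85/24. Peel one level at a time: if S = 1 + c*α/S' with S'(0) = 1, then c is the α-coefficient of S and S' = c*α/(S - 1).
S_1 = c0/f = 1 + (-141/110)*α + (852021/1645600)*α^2 + ...; c1 = -141/110.
S_2 = c1*α/(S_1 - 1) = 1 + (284007/703120)*α + ...; c2 = 284007/703120.

The regular C-fraction coefficients are [-85/24, -141/110, 284007/703120].


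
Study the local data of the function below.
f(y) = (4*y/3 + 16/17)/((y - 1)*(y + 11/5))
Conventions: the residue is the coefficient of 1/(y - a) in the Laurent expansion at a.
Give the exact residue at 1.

At the order-1 pole 1 set g(y) = (y - (1))*f(y) = (4*y/3 + 16/17)/(y + 11/5).
Simple pole: residue = g(a) at a = 1, which is 145/204.

The residue is 145/204.


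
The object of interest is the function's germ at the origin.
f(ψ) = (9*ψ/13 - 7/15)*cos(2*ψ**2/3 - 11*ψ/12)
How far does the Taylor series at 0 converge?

The radius of convergence is infinite.

The factor cos(2*ψ**2/3 - 11*ψ/12) is entire and contributes no finite singular point.
The polynomial part has no poles.
No finite singular points: the Taylor series at 0 converges everywhere.


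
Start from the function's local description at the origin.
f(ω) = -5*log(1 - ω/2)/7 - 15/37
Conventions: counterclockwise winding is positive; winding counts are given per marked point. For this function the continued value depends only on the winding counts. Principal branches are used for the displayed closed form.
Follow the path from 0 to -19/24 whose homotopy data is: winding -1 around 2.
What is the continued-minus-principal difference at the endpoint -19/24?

The rational part is single-valued and drops out of the difference; each branch term changes only by its own monodromy.
(-5/7)*log(1 - ω/(2)): each positive loop around 2 adds 2*pi*i to the log, so winding -1 contributes (-5/7)*(-1)*2*pi*i = (10/7)*pi*i.
Summing the contributions at ω = -19/24 gives (10/7)*pi*i.

Continued minus principal equals (10/7)*pi*i.


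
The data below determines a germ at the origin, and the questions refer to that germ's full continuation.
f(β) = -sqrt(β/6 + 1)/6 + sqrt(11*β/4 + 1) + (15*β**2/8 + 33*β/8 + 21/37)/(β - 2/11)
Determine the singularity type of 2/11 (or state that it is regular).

The point is a pole of order 1.

The denominator factor β - 2/11 vanishes at 2/11 and appears to the power 1; the numerator there equals 24705/17908, nonzero, and no other factor vanishes.
The branch terms are analytic at this point.
Hence a pole whose order is the multiplicity, 1.


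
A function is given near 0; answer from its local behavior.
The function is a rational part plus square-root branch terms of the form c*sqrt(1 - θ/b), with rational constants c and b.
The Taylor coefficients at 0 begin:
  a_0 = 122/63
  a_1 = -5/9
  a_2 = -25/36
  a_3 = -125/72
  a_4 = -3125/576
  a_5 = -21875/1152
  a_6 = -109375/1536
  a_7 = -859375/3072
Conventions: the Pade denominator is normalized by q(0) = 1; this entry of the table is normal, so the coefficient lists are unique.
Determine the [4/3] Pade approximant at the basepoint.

Taylor coefficients needed (read off): a_0 = 122/63, a_1 = -5/9, a_2 = -25/36, a_3 = -125/72, a_4 = -3125/576, a_5 = -21875/1152, a_6 = -109375/1536, a_7 = -859375/3072.
Write the denominator as Q(θ) = 1 + q1*θ + q2*θ^2 + q3*θ^3. Requiring Q*f - P = O(θ^8) with deg P <= 4 kills the coefficients of θ^5..θ^7 in Q*f:
  θ^5: a_5 + q1*a_4 + q2*a_3 + q3*a_2 = 0, i.e. -21875/1152 + (-3125/576)*q1 + (-125/72)*q2 + (-25/36)*q3 = 0.
  θ^6: a_6 + q1*a_5 + q2*a_4 + q3*a_3 = 0, i.e. -109375/1536 + (-21875/1152)*q1 + (-3125/576)*q2 + (-125/72)*q3 = 0.
  θ^7: a_7 + q1*a_6 + q2*a_5 + q3*a_4 = 0, i.e. -859375/3072 + (-109375/1536)*q1 + (-21875/1152)*q2 + (-3125/576)*q3 = 0.
Solving this linear system: q1 = -15/2, q2 = 125/8, q3 = -125/16.
The numerator is Q*f truncated at degree 4: P0 = a_0 = 122/63; P1 = a_1 + q1*a_0 = -950/63; P2 = a_2 + q1*a_1 + q2*a_0 = 2125/63; P3 = a_3 + q1*a_2 + q2*a_1 + q3*a_0 = -5125/252; P4 = a_4 + q1*a_3 + q2*a_2 + q3*a_1 = 625/576.

The Pade approximant has numerator coefficients [122/63, -950/63, 2125/63, -5125/252, 625/576]; denominator coefficients [1, -15/2, 125/8, -125/16].


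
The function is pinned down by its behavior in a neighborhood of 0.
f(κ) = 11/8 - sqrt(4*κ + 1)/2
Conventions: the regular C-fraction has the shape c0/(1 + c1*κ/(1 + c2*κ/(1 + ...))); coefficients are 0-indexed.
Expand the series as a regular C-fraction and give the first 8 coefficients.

Taylor coefficients (expand at 0): a_0 = 7/8, a_1 = -1, a_2 = 1, a_3 = -2, a_4 = 5, a_5 = -14, a_6 = 42, a_7 = -132.
c0 = a_0 = 7/8. Peel one level at a time: if S = 1 + c*κ/S' with S'(0) = 1, then c is the κ-coefficient of S and S' = c*κ/(S - 1).
S_1 = c0/f = 1 + (8/7)*κ + (8/49)*κ^2 + ...; c1 = 8/7.
S_2 = c1*κ/(S_1 - 1) = 1 + (-1/7)*κ + (-1)*κ^2 + ...; c2 = -1/7.
S_3 = c2*κ/(S_2 - 1) = 1 + (-7)*κ + (63)*κ^2 + ...; c3 = -7.
S_4 = c3*κ/(S_3 - 1) = 1 + (9)*κ + (-1)*κ^2 + ...; c4 = 9.
S_5 = c4*κ/(S_4 - 1) = 1 + (1/9)*κ + (-17/81)*κ^2 + ...; c5 = 1/9.
S_6 = c5*κ/(S_5 - 1) = 1 + (17/9)*κ + (-1)*κ^2 + ...; c6 = 17/9.
S_7 = c6*κ/(S_6 - 1) = 1 + (9/17)*κ + ...; c7 = 9/17.

The regular C-fraction coefficients are [7/8, 8/7, -1/7, -7, 9, 1/9, 17/9, 9/17].


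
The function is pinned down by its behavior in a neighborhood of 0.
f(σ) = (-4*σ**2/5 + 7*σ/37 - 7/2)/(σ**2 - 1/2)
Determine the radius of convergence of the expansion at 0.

Denominator factor (σ**2 - 1/2): discriminant 2, real irrational roots (1/2)*sqrt(2) and -(1/2)*sqrt(2); poles of order 1, moduli (1/2)*sqrt(2) and (1/2)*sqrt(2).
The radius of convergence is the smallest modulus among the singular points: (1/2)*sqrt(2).

The radius of convergence is (1/2)*sqrt(2).


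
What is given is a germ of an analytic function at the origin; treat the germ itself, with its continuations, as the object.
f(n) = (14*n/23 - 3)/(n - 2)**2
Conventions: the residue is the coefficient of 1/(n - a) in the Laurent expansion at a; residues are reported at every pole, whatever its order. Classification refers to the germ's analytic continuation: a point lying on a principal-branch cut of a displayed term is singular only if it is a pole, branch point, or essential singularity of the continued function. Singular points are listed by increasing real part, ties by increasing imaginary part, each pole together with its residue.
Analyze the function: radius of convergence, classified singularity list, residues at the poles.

Denominator factor (n - 2)^2: pole of order 2 at 2, modulus 2.
The radius of convergence is the smallest modulus among the singular points: 2.
At the order-2 pole 2 set g(n) = (n - (2))^2*f(n) = 14*n/23 - 3.
Order-2 pole: residue = g'(a); g'(2) = 14/23, so the residue is 14/23.

Radius of convergence at 0: 2.
At 2: a pole of order 2; residue 14/23.


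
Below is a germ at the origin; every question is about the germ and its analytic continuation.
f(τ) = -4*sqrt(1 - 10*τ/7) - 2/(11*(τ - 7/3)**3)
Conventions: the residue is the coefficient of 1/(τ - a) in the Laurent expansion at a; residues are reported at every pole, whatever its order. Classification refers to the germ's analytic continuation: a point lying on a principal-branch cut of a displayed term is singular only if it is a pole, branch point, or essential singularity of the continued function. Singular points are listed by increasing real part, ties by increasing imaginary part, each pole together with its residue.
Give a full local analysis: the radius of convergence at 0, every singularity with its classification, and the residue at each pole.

Radius of convergence at 0: 7/10.
At 7/10: an algebraic (square-root) branch point.
At 7/3: a pole of order 3; residue 0.

Denominator factor (τ - 7/3)^3: pole of order 3 at 7/3, modulus 7/3.
Branch term (-4)*sqrt(1 - τ/(7/10)): its argument vanishes at τ = 7/10, a square-root branch point, modulus 7/10.
The radius of convergence is the smallest modulus among the singular points: 7/10.
The branch term is analytic at 7/3 and contributes nothing to the residue; only the rational part matters.
At the order-3 pole 7/3 set g(τ) = (τ - (7/3))^3*(rational part) = -2/11.
Order-3 pole: residue = g''(a)/2; g''(7/3) = 0, so the residue is 0.
List the singular points by increasing real part (a conjugate pair: the negative imaginary part first).


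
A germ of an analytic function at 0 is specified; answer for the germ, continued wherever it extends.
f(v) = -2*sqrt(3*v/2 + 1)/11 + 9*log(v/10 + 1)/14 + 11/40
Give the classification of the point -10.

The term (9/14)*log(1 - v/(-10)) has argument 1 - -10/(-10) = 0 at -10: a logarithmic (infinitely-sheeted) branch point; the remaining terms are analytic or single-valued there.

The point is a logarithmic branch point.


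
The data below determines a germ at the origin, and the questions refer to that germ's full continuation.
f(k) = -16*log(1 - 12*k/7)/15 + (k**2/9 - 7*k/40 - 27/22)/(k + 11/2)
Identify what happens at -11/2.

The point is a pole of order 1.

The denominator factor k + 11/2 vanishes at -11/2 and appears to the power 1; the numerator there equals 24523/7920, nonzero, and no other factor vanishes.
The branch terms are analytic at this point.
Hence a pole whose order is the multiplicity, 1.


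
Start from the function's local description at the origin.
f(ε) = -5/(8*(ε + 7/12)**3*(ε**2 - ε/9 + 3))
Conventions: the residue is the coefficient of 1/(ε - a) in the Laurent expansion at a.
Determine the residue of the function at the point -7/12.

At the order-3 pole -7/12 set g(ε) = (ε - (-7/12))^3*f(ε) = -5/(8*(ε**2 - ε/9 + 3)).
Order-3 pole: residue = g''(a)/2; g''(-7/12) = 178614720/3183010111, so the residue is 89307360/3183010111.

The residue is 89307360/3183010111.


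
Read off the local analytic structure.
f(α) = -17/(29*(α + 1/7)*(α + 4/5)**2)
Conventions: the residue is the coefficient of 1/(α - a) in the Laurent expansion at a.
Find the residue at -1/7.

At the order-1 pole -1/7 set g(α) = (α - (-1/7))*f(α) = -17/(29*(α + 4/5)**2).
Simple pole: residue = g(a) at a = -1/7, which is -20825/15341.

The residue is -20825/15341.


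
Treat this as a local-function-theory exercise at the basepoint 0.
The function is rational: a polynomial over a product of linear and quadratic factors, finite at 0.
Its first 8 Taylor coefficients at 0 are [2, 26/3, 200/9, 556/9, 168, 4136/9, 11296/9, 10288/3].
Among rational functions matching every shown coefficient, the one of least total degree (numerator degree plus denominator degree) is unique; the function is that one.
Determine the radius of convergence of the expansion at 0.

No rational of total degree below 4 reproduces all 8 coefficients; solving the [2/2] Pade equations on them gives f(δ) = (-4*δ**2/9 - 7*δ/3 - 1)/(δ**2 + δ - 1/2), whose expansion matches every shown term.
Denominator factor (δ**2 + δ - 1/2): discriminant 3, real irrational roots -1/2 + (1/2)*sqrt(3) and -1/2 - (1/2)*sqrt(3); poles of order 1, moduli -1/2 + (1/2)*sqrt(3) and 1/2 + (1/2)*sqrt(3).
The radius of convergence is the smallest modulus among the singular points: -1/2 + (1/2)*sqrt(3).

The radius of convergence is -1/2 + (1/2)*sqrt(3).


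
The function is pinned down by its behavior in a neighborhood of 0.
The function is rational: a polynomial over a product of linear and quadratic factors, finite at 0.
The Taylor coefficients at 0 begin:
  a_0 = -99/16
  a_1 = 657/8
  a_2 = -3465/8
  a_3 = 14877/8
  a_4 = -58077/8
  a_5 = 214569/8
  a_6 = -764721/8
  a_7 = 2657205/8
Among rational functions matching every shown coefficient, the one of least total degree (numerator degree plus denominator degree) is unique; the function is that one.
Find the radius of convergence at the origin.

The radius of convergence is 1/3.

No rational of total degree below 4 reproduces all 8 coefficients; solving the [2/2] Pade equations on them gives f(η) = (7*η**2/16 + 5*η - 11/16)/(η + 1/3)**2, whose expansion matches every shown term.
Denominator factor (η + 1/3)^2: pole of order 2 at -1/3, modulus 1/3.
The radius of convergence is the smallest modulus among the singular points: 1/3.


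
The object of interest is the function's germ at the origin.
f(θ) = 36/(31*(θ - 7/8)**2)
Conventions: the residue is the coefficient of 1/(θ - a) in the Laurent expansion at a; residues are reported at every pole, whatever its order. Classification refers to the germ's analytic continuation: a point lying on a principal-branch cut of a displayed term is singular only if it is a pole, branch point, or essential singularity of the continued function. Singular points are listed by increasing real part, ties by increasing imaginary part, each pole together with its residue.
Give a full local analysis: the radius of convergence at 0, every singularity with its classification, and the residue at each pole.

Radius of convergence at 0: 7/8.
At 7/8: a pole of order 2; residue 0.

Denominator factor (θ - 7/8)^2: pole of order 2 at 7/8, modulus 7/8.
The radius of convergence is the smallest modulus among the singular points: 7/8.
At the order-2 pole 7/8 set g(θ) = (θ - (7/8))^2*f(θ) = 36/31.
Order-2 pole: residue = g'(a); g'(7/8) = 0, so the residue is 0.


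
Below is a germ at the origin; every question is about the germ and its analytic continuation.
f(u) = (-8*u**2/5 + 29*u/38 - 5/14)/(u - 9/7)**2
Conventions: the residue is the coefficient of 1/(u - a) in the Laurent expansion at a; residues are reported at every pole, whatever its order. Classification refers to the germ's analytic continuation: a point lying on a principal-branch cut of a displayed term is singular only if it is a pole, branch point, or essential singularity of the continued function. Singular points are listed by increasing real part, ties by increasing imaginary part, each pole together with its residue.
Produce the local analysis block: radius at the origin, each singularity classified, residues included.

Denominator factor (u - 9/7)^2: pole of order 2 at 9/7, modulus 9/7.
The radius of convergence is the smallest modulus among the singular points: 9/7.
At the order-2 pole 9/7 set g(u) = (u - (9/7))^2*f(u) = -8*u**2/5 + 29*u/38 - 5/14.
Order-2 pole: residue = g'(a); g'(9/7) = -4457/1330, so the residue is -4457/1330.

Radius of convergence at 0: 9/7.
At 9/7: a pole of order 2; residue -4457/1330.


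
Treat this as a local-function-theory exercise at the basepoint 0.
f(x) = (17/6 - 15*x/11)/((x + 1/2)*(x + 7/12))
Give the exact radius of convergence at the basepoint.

The radius of convergence is 1/2.

Denominator factor (x + 7/12): pole of order 1 at -7/12, modulus 7/12.
Denominator factor (x + 1/2): pole of order 1 at -1/2, modulus 1/2.
The radius of convergence is the smallest modulus among the singular points: 1/2.


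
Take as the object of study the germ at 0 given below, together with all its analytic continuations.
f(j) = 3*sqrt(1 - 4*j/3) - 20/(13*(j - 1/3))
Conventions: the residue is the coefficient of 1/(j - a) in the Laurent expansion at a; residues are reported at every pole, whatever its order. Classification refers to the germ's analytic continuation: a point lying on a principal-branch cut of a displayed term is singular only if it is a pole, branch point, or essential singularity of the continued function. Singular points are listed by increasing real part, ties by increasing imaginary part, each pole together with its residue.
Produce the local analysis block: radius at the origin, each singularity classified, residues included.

Denominator factor (j - 1/3): pole of order 1 at 1/3, modulus 1/3.
Branch term (3)*sqrt(1 - j/(3/4)): its argument vanishes at j = 3/4, a square-root branch point, modulus 3/4.
The radius of convergence is the smallest modulus among the singular points: 1/3.
The branch term is analytic at 1/3 and contributes nothing to the residue; only the rational part matters.
At the order-1 pole 1/3 set g(j) = (j - (1/3))*(rational part) = -20/13.
Simple pole: residue = g(a) at a = 1/3, which is -20/13.
List the singular points by increasing real part (a conjugate pair: the negative imaginary part first).

Radius of convergence at 0: 1/3.
At 1/3: a pole of order 1; residue -20/13.
At 3/4: an algebraic (square-root) branch point.


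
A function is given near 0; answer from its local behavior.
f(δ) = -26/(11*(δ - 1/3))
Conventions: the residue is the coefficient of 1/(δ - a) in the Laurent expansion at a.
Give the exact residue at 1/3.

The residue is -26/11.

At the order-1 pole 1/3 set g(δ) = (δ - (1/3))*f(δ) = -26/11.
Simple pole: residue = g(a) at a = 1/3, which is -26/11.


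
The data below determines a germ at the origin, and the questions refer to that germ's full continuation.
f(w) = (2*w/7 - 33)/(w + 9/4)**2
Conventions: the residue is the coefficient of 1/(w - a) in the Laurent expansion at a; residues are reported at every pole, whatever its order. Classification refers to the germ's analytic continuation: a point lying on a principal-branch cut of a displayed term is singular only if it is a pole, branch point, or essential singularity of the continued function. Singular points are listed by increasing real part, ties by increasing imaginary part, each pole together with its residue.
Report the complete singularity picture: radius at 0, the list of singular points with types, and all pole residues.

Radius of convergence at 0: 9/4.
At -9/4: a pole of order 2; residue 2/7.

Denominator factor (w + 9/4)^2: pole of order 2 at -9/4, modulus 9/4.
The radius of convergence is the smallest modulus among the singular points: 9/4.
At the order-2 pole -9/4 set g(w) = (w - (-9/4))^2*f(w) = 2*w/7 - 33.
Order-2 pole: residue = g'(a); g'(-9/4) = 2/7, so the residue is 2/7.


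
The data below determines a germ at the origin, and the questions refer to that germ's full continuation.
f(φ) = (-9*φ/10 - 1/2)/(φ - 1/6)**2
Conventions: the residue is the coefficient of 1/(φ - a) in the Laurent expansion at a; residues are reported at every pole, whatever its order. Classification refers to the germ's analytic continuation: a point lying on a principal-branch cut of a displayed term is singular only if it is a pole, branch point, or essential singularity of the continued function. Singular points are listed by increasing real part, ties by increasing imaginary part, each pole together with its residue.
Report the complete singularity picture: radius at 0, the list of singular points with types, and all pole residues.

Radius of convergence at 0: 1/6.
At 1/6: a pole of order 2; residue -9/10.

Denominator factor (φ - 1/6)^2: pole of order 2 at 1/6, modulus 1/6.
The radius of convergence is the smallest modulus among the singular points: 1/6.
At the order-2 pole 1/6 set g(φ) = (φ - (1/6))^2*f(φ) = -9*φ/10 - 1/2.
Order-2 pole: residue = g'(a); g'(1/6) = -9/10, so the residue is -9/10.


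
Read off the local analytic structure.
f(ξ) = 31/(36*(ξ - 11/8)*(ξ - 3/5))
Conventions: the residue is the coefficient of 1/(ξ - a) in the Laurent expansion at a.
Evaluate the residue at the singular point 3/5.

The residue is -10/9.

At the order-1 pole 3/5 set g(ξ) = (ξ - (3/5))*f(ξ) = 31/(36*(ξ - 11/8)).
Simple pole: residue = g(a) at a = 3/5, which is -10/9.


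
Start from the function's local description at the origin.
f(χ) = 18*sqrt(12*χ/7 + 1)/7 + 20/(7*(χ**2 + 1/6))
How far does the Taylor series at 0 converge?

The radius of convergence is (1/6)*sqrt(6).

Denominator factor (χ**2 + 1/6): discriminant -2/3, complex-conjugate roots ((1/6)*sqrt(6))*i and -((1/6)*sqrt(6))*i; poles of order 1, moduli (1/6)*sqrt(6) and (1/6)*sqrt(6).
Branch term (18/7)*sqrt(1 - χ/(-7/12)): its argument vanishes at χ = -7/12, a square-root branch point, modulus 7/12.
The radius of convergence is the smallest modulus among the singular points: (1/6)*sqrt(6).


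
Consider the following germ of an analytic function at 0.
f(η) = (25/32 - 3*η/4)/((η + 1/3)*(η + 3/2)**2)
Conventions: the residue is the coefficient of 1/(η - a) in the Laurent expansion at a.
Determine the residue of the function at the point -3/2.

The residue is -297/392.

At the order-2 pole -3/2 set g(η) = (η - (-3/2))^2*f(η) = (25/32 - 3*η/4)/(η + 1/3).
Order-2 pole: residue = g'(a); g'(-3/2) = -297/392, so the residue is -297/392.


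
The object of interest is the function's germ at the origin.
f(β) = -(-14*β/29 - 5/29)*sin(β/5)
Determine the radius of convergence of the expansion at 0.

The factor -sin(β/5) is entire and contributes no finite singular point.
The polynomial part has no poles.
No finite singular points: the Taylor series at 0 converges everywhere.

The radius of convergence is infinite.


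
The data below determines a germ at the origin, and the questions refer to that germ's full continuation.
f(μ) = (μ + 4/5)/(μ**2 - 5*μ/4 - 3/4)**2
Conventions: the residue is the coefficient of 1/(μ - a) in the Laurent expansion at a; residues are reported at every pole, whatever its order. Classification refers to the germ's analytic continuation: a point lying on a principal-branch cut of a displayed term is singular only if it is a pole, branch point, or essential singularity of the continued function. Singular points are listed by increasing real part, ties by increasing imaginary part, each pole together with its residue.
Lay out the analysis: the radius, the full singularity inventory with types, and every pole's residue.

Denominator factor (μ**2 - 5*μ/4 - 3/4)^2: discriminant 73/16, real irrational roots 5/8 + (1/8)*sqrt(73) and 5/8 - (1/8)*sqrt(73); poles of order 2, moduli 5/8 + (1/8)*sqrt(73) and -5/8 + (1/8)*sqrt(73).
The radius of convergence is the smallest modulus among the singular points: -5/8 + (1/8)*sqrt(73).
The factor μ**2 - 5*μ/4 - 3/4 splits as (μ - a)(μ - a') with a = 5/8 - (1/8)*sqrt(73), a' = 5/8 + (1/8)*sqrt(73). At the order-2 pole a set g(μ) = (μ - a)^2*f(μ) = [μ + 4/5] / (μ - a')^2.
Order-2 pole: residue = g'(a); g'(5/8 - (1/8)*sqrt(73)) = (912/26645)*sqrt(73), so the residue is (912/26645)*sqrt(73).
The factor μ**2 - 5*μ/4 - 3/4 splits as (μ - a)(μ - a') with a = 5/8 + (1/8)*sqrt(73), a' = 5/8 - (1/8)*sqrt(73). At the order-2 pole a set g(μ) = (μ - a)^2*f(μ) = [μ + 4/5] / (μ - a')^2.
Order-2 pole: residue = g'(a); g'(5/8 + (1/8)*sqrt(73)) = -(912/26645)*sqrt(73), so the residue is -(912/26645)*sqrt(73).
List the singular points by increasing real part (a conjugate pair: the negative imaginary part first).

Radius of convergence at 0: -5/8 + (1/8)*sqrt(73).
At 5/8 - (1/8)*sqrt(73): a pole of order 2; residue (912/26645)*sqrt(73).
At 5/8 + (1/8)*sqrt(73): a pole of order 2; residue -(912/26645)*sqrt(73).


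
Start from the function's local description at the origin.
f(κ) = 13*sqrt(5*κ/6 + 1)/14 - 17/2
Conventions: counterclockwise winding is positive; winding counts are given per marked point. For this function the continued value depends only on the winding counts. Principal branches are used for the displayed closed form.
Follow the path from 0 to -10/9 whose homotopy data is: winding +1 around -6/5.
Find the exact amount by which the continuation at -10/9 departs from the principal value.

Continued minus principal equals -(13/63)*sqrt(6).

The rational part is single-valued and drops out of the difference; each branch term changes only by its own monodromy.
(13/14)*sqrt(1 - κ/(-6/5)): winding +1 is odd, the square root flips sign, contributing -2*(13/14)*sqrt(1 - (-10/9)/(-6/5)) = -2*(13/14)*sqrt(2/27) = -(13/63)*sqrt(6).
Summing the contributions at κ = -10/9 gives -(13/63)*sqrt(6).


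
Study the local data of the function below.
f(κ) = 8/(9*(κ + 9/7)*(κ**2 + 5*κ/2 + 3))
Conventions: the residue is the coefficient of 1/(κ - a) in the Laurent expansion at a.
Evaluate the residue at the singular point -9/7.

The residue is 784/1269.

At the order-1 pole -9/7 set g(κ) = (κ - (-9/7))*f(κ) = 8/(9*(κ**2 + 5*κ/2 + 3)).
Simple pole: residue = g(a) at a = -9/7, which is 784/1269.


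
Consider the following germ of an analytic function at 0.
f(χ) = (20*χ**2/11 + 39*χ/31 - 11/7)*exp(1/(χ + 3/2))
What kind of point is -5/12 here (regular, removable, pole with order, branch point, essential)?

There is no denominator, hence no pole anywhere.
The essential point of exp(1/(χ - (-3/2))) is -3/2, not -5/12.
So the germ continues analytically to -5/12.

The point is a regular point.


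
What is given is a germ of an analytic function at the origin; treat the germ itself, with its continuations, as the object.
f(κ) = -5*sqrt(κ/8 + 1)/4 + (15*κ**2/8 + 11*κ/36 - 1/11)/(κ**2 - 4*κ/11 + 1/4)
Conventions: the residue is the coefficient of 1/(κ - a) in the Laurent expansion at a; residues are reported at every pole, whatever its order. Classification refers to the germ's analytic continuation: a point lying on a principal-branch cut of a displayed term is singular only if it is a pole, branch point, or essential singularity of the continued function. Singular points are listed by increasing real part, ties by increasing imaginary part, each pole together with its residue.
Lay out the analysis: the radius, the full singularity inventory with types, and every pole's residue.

Radius of convergence at 0: 1/2.
At -8: an algebraic (square-root) branch point.
At (2/11) - ((1/22)*sqrt(105))*i: a pole of order 1; residue (391/792) - ((13247/332640)*sqrt(105))*i.
At (2/11) + ((1/22)*sqrt(105))*i: a pole of order 1; residue (391/792) + ((13247/332640)*sqrt(105))*i.

Denominator factor (κ**2 - 4*κ/11 + 1/4): discriminant -105/121, complex-conjugate roots (2/11) + ((1/22)*sqrt(105))*i and (2/11) - ((1/22)*sqrt(105))*i; poles of order 1, moduli 1/2 and 1/2.
Branch term (-5/4)*sqrt(1 - κ/(-8)): its argument vanishes at κ = -8, a square-root branch point, modulus 8.
The radius of convergence is the smallest modulus among the singular points: 1/2.
The branch term is analytic at (2/11) - ((1/22)*sqrt(105))*i and contributes nothing to the residue; only the rational part matters.
The factor κ**2 - 4*κ/11 + 1/4 splits as (κ - a)(κ - a') with a = (2/11) - ((1/22)*sqrt(105))*i, a' = (2/11) + ((1/22)*sqrt(105))*i. At the order-1 pole a set g(κ) = (κ - a)*(rational part) = [15*κ**2/8 + 11*κ/36 - 1/11] / (κ - a').
Simple pole: residue = g(a) at a = (2/11) - ((1/22)*sqrt(105))*i, which is (391/792) - ((13247/332640)*sqrt(105))*i.
The branch term is analytic at (2/11) + ((1/22)*sqrt(105))*i and contributes nothing to the residue; only the rational part matters.
The factor κ**2 - 4*κ/11 + 1/4 splits as (κ - a)(κ - a') with a = (2/11) + ((1/22)*sqrt(105))*i, a' = (2/11) - ((1/22)*sqrt(105))*i. At the order-1 pole a set g(κ) = (κ - a)*(rational part) = [15*κ**2/8 + 11*κ/36 - 1/11] / (κ - a').
Simple pole: residue = g(a) at a = (2/11) + ((1/22)*sqrt(105))*i, which is (391/792) + ((13247/332640)*sqrt(105))*i.
List the singular points by increasing real part (a conjugate pair: the negative imaginary part first).


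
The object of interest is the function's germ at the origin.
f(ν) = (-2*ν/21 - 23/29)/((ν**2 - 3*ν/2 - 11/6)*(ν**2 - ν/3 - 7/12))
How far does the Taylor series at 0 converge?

Denominator factor (ν**2 - ν/3 - 7/12): discriminant 22/9, real irrational roots 1/6 + (1/6)*sqrt(22) and 1/6 - (1/6)*sqrt(22); poles of order 1, moduli 1/6 + (1/6)*sqrt(22) and -1/6 + (1/6)*sqrt(22).
Denominator factor (ν**2 - 3*ν/2 - 11/6): discriminant 115/12, real irrational roots 3/4 + (1/12)*sqrt(345) and 3/4 - (1/12)*sqrt(345); poles of order 1, moduli 3/4 + (1/12)*sqrt(345) and -3/4 + (1/12)*sqrt(345).
The radius of convergence is the smallest modulus among the singular points: -1/6 + (1/6)*sqrt(22).

The radius of convergence is -1/6 + (1/6)*sqrt(22).


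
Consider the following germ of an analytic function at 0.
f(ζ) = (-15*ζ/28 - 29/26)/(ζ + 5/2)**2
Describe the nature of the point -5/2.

The point is a pole of order 2.

The denominator factor ζ + 5/2 vanishes at -5/2 and appears to the power 2; the numerator there equals 163/728, nonzero, and no other factor vanishes.
Hence a pole whose order is the multiplicity, 2.


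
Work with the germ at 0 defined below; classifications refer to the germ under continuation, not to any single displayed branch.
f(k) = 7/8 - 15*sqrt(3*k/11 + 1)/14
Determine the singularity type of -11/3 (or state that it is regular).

The point is an algebraic (square-root) branch point.

The term (-15/14)*sqrt(1 - k/(-11/3)) has argument 1 - -11/3/(-11/3) = 0 at -11/3: a square-root (algebraic, two-sheeted) branch point; the remaining terms are analytic or single-valued there.


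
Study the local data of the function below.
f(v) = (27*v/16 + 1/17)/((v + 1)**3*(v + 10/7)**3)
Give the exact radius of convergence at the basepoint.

Denominator factor (v + 1)^3: pole of order 3 at -1, modulus 1.
Denominator factor (v + 10/7)^3: pole of order 3 at -10/7, modulus 10/7.
The radius of convergence is the smallest modulus among the singular points: 1.

The radius of convergence is 1.


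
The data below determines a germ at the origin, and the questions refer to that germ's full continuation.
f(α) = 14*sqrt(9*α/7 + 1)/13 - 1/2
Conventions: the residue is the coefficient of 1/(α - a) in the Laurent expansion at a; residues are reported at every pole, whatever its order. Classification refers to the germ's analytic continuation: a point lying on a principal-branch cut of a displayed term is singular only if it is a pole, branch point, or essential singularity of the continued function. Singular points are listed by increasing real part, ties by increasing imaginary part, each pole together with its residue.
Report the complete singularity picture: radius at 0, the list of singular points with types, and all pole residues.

Branch term (14/13)*sqrt(1 - α/(-7/9)): its argument vanishes at α = -7/9, a square-root branch point, modulus 7/9.
The radius of convergence is the smallest modulus among the singular points: 7/9.

Radius of convergence at 0: 7/9.
At -7/9: an algebraic (square-root) branch point.


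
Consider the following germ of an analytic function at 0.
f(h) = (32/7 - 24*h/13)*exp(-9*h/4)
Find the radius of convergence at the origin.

The radius of convergence is infinite.

The factor exp(-9*h/4) is entire and contributes no finite singular point.
The polynomial part has no poles.
No finite singular points: the Taylor series at 0 converges everywhere.


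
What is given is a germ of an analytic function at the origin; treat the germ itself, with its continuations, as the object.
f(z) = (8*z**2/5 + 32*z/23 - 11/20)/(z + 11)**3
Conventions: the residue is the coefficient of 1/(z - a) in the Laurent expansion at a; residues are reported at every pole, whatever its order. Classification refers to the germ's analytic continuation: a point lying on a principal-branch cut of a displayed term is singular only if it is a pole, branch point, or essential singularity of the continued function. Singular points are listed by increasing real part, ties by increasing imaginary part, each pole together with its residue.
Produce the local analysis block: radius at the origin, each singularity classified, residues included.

Radius of convergence at 0: 11.
At -11: a pole of order 3; residue 8/5.

Denominator factor (z + 11)^3: pole of order 3 at -11, modulus 11.
The radius of convergence is the smallest modulus among the singular points: 11.
At the order-3 pole -11 set g(z) = (z - (-11))^3*f(z) = 8*z**2/5 + 32*z/23 - 11/20.
Order-3 pole: residue = g''(a)/2; g''(-11) = 16/5, so the residue is 8/5.


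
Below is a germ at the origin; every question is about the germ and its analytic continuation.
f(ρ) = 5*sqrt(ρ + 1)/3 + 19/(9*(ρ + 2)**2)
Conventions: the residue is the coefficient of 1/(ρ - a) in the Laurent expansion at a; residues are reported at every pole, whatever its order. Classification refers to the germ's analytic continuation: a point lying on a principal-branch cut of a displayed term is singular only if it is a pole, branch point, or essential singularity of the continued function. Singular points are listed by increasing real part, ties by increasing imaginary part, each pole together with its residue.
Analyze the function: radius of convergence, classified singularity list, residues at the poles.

Radius of convergence at 0: 1.
At -2: a pole of order 2; residue 0.
At -1: an algebraic (square-root) branch point.

Denominator factor (ρ + 2)^2: pole of order 2 at -2, modulus 2.
Branch term (5/3)*sqrt(1 - ρ/(-1)): its argument vanishes at ρ = -1, a square-root branch point, modulus 1.
The radius of convergence is the smallest modulus among the singular points: 1.
The branch term is analytic at -2 and contributes nothing to the residue; only the rational part matters.
At the order-2 pole -2 set g(ρ) = (ρ - (-2))^2*(rational part) = 19/9.
Order-2 pole: residue = g'(a); g'(-2) = 0, so the residue is 0.
List the singular points by increasing real part (a conjugate pair: the negative imaginary part first).


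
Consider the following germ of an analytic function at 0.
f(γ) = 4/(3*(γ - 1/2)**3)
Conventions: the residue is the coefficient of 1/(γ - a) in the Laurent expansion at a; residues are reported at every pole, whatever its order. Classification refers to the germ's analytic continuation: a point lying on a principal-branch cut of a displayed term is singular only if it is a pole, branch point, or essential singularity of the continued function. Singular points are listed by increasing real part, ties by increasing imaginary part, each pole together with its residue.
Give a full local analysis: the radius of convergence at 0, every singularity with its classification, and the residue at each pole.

Denominator factor (γ - 1/2)^3: pole of order 3 at 1/2, modulus 1/2.
The radius of convergence is the smallest modulus among the singular points: 1/2.
At the order-3 pole 1/2 set g(γ) = (γ - (1/2))^3*f(γ) = 4/3.
Order-3 pole: residue = g''(a)/2; g''(1/2) = 0, so the residue is 0.

Radius of convergence at 0: 1/2.
At 1/2: a pole of order 3; residue 0.


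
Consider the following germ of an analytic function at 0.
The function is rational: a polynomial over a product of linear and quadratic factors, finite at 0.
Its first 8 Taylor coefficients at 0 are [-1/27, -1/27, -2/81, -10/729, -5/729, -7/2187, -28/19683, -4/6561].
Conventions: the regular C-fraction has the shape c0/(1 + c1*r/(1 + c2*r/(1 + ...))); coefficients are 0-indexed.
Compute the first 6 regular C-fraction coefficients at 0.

Taylor coefficients (read off): a_0 = -1/27, a_1 = -1/27, a_2 = -2/81, a_3 = -10/729, a_4 = -5/729, a_5 = -7/2187.
c0 = a_0 = -1/27. Peel one level at a time: if S = 1 + c*r/S' with S'(0) = 1, then c is the r-coefficient of S and S' = c*r/(S - 1).
S_1 = c0/f = 1 + (-1)*r + (1/3)*r^2 + ...; c1 = -1.
S_2 = c1*r/(S_1 - 1) = 1 + (1/3)*r + (2/27)*r^2 + ...; c2 = 1/3.
S_3 = c2*r/(S_2 - 1) = 1 + (-2/9)*r + (1/81)*r^2 + ...; c3 = -2/9.
S_4 = c3*r/(S_3 - 1) = 1 + (1/18)*r + (1/108)*r^2 + ...; c4 = 1/18.
S_5 = c4*r/(S_4 - 1) = 1 + (-1/6)*r + ...; c5 = -1/6.

The regular C-fraction coefficients are [-1/27, -1, 1/3, -2/9, 1/18, -1/6].


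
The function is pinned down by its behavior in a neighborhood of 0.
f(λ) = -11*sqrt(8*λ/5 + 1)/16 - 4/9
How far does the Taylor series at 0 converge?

The radius of convergence is 5/8.

Branch term (-11/16)*sqrt(1 - λ/(-5/8)): its argument vanishes at λ = -5/8, a square-root branch point, modulus 5/8.
The radius of convergence is the smallest modulus among the singular points: 5/8.


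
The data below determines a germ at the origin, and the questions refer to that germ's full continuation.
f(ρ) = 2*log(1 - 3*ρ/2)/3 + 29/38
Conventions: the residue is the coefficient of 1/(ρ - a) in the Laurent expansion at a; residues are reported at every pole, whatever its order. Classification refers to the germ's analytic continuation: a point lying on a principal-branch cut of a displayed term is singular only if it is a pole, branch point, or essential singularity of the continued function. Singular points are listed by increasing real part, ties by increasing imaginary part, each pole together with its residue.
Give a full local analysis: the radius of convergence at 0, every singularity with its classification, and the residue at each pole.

Radius of convergence at 0: 2/3.
At 2/3: a logarithmic branch point.

Branch term (2/3)*log(1 - ρ/(2/3)): its argument vanishes at ρ = 2/3, a logarithmic branch point, modulus 2/3.
The radius of convergence is the smallest modulus among the singular points: 2/3.


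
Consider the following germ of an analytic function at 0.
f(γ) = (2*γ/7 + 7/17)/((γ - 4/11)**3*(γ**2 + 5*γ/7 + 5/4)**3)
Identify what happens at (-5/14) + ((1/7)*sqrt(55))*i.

The denominator factor γ**2 + 5*γ/7 + 5/4 vanishes at (-5/14) + ((1/7)*sqrt(55))*i and appears to the power 3; the numerator there equals (258/833) + ((2/49)*sqrt(55))*i, nonzero, and no other factor vanishes.
Hence a pole whose order is the multiplicity, 3.

The point is a pole of order 3.


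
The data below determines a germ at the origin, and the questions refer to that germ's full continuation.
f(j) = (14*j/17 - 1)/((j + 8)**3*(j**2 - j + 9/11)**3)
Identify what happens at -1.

The point is a regular point.

Denominator factors: j + 8 = 7 at j = -1; j**2 - j + 9/11 = 31/11 at j = -1 — none vanishes.
So the germ continues analytically to -1.


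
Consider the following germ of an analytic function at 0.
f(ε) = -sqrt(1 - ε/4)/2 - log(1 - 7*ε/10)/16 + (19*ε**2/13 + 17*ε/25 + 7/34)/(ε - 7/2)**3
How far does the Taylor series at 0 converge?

Denominator factor (ε - 7/2)^3: pole of order 3 at 7/2, modulus 7/2.
Branch term (-1/2)*sqrt(1 - ε/(4)): its argument vanishes at ε = 4, a square-root branch point, modulus 4.
Branch term (-1/16)*log(1 - ε/(10/7)): its argument vanishes at ε = 10/7, a logarithmic branch point, modulus 10/7.
The radius of convergence is the smallest modulus among the singular points: 10/7.

The radius of convergence is 10/7.


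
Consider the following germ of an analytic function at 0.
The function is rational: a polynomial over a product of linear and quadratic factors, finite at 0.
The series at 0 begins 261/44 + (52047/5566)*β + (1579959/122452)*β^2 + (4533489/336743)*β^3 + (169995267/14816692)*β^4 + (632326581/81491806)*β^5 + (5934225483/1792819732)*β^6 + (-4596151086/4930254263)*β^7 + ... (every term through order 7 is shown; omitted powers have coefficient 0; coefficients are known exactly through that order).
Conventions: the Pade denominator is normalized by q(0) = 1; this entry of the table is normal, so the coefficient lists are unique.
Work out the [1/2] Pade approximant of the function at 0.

Taylor coefficients needed (read off): a_0 = 261/44, a_1 = 52047/5566, a_2 = 1579959/122452, a_3 = 4533489/336743.
Write the denominator as Q(β) = 1 + q1*β + q2*β^2. Requiring Q*f - P = O(β^4) with deg P <= 1 kills the coefficients of β^2..β^3 in Q*f:
  β^2: a_2 + q1*a_1 + q2*a_0 = 0, i.e. 1579959/122452 + (52047/5566)*q1 + (261/44)*q2 = 0.
  β^3: a_3 + q1*a_2 + q2*a_1 = 0, i.e. 4533489/336743 + (1579959/122452)*q1 + (52047/5566)*q2 = 0.
Solving this linear system: q1 = -62408658/16679839, q2 = 62099217/16679839.
The numerator is Q*f truncated at degree 1: P0 = a_0 = 261/44; P1 = a_1 + q1*a_0 = -4927189572/383636297.

The Pade approximant has numerator coefficients [261/44, -4927189572/383636297]; denominator coefficients [1, -62408658/16679839, 62099217/16679839].
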